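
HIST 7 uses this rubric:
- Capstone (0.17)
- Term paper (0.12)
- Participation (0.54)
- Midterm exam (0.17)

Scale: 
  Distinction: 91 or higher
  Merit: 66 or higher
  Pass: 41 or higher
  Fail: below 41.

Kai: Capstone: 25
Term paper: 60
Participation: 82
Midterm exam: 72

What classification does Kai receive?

Merit

Weighted total:
  Capstone 25 × 0.17 = 4.25
  Term paper 60 × 0.12 = 7.2
  Participation 82 × 0.54 = 44.28
  Midterm exam 72 × 0.17 = 12.24
Sum = 67.97
67.97 is ≥ 66 and < 91 → Merit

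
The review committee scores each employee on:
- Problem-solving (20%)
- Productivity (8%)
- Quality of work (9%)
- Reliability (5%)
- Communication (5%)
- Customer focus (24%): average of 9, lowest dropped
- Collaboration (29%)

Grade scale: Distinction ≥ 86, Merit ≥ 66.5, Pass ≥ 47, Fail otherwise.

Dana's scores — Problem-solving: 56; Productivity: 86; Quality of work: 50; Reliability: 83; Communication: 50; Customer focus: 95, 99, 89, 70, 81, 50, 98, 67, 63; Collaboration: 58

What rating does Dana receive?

Customer focus: drop 50 → average of remaining 8 = 662/8 = 82.75
Weighted total:
  Problem-solving 56 × 0.2 = 11.2
  Productivity 86 × 0.08 = 6.88
  Quality of work 50 × 0.09 = 4.5
  Reliability 83 × 0.05 = 4.15
  Communication 50 × 0.05 = 2.5
  Customer focus 82.75 × 0.24 = 19.86
  Collaboration 58 × 0.29 = 16.82
Sum = 65.91
65.91 is ≥ 47 and < 66.5 → Pass

Pass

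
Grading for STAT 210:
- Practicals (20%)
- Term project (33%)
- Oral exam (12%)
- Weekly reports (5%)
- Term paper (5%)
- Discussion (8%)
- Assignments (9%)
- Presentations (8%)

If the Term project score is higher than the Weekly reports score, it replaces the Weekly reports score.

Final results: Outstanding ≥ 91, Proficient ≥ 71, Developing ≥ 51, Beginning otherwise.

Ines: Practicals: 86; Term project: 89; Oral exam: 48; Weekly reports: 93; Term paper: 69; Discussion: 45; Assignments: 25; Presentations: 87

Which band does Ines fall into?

Term project (89) ≤ Weekly reports (93), so Weekly reports stays at 93.
Weighted total:
  Practicals 86 × 0.2 = 17.2
  Term project 89 × 0.33 = 29.37
  Oral exam 48 × 0.12 = 5.76
  Weekly reports 93 × 0.05 = 4.65
  Term paper 69 × 0.05 = 3.45
  Discussion 45 × 0.08 = 3.6
  Assignments 25 × 0.09 = 2.25
  Presentations 87 × 0.08 = 6.96
Sum = 73.24
73.24 is ≥ 71 and < 91 → Proficient

Proficient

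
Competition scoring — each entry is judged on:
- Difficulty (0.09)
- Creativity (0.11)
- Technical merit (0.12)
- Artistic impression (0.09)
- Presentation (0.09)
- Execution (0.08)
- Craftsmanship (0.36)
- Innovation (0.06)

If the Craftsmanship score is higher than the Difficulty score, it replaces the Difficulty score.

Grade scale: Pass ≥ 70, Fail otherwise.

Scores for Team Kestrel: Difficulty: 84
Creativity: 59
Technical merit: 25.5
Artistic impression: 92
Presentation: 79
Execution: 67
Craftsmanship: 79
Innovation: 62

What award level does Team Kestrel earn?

Pass

Craftsmanship (79) ≤ Difficulty (84), so Difficulty stays at 84.
Weighted total:
  Difficulty 84 × 0.09 = 7.56
  Creativity 59 × 0.11 = 6.49
  Technical merit 25.5 × 0.12 = 3.06
  Artistic impression 92 × 0.09 = 8.28
  Presentation 79 × 0.09 = 7.11
  Execution 67 × 0.08 = 5.36
  Craftsmanship 79 × 0.36 = 28.44
  Innovation 62 × 0.06 = 3.72
Sum = 70.02
70.02 ≥ 70 → Pass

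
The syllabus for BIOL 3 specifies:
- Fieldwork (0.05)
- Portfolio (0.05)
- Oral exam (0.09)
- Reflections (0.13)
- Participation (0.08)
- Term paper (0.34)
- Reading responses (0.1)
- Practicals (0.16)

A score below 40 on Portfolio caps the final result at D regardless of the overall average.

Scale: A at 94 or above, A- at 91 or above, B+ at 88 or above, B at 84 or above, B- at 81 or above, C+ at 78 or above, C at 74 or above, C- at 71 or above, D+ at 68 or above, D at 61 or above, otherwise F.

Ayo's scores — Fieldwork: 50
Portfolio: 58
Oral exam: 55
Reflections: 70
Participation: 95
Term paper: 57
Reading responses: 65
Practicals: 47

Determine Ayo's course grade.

F

Portfolio score 58 ≥ 40: minimum met.
Weighted total:
  Fieldwork 50 × 0.05 = 2.5
  Portfolio 58 × 0.05 = 2.9
  Oral exam 55 × 0.09 = 4.95
  Reflections 70 × 0.13 = 9.1
  Participation 95 × 0.08 = 7.6
  Term paper 57 × 0.34 = 19.38
  Reading responses 65 × 0.1 = 6.5
  Practicals 47 × 0.16 = 7.52
Sum = 60.45
60.45 < 61 → F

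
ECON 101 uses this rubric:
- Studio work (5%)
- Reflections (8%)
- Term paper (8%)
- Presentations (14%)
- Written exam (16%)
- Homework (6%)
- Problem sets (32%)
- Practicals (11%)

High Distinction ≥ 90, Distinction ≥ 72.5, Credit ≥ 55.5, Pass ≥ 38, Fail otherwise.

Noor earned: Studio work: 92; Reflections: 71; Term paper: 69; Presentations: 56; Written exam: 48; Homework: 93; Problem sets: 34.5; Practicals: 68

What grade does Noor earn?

Pass

Weighted total:
  Studio work 92 × 0.05 = 4.6
  Reflections 71 × 0.08 = 5.68
  Term paper 69 × 0.08 = 5.52
  Presentations 56 × 0.14 = 7.84
  Written exam 48 × 0.16 = 7.68
  Homework 93 × 0.06 = 5.58
  Problem sets 34.5 × 0.32 = 11.04
  Practicals 68 × 0.11 = 7.48
Sum = 55.42
55.42 is ≥ 38 and < 55.5 → Pass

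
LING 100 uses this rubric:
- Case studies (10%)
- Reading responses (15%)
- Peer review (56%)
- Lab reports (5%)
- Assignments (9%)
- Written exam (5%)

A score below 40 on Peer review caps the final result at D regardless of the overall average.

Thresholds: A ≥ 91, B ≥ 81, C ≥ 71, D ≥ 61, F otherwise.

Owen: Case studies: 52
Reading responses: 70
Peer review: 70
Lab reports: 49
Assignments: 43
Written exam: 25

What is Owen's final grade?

Peer review score 70 ≥ 40: minimum met.
Weighted total:
  Case studies 52 × 0.1 = 5.2
  Reading responses 70 × 0.15 = 10.5
  Peer review 70 × 0.56 = 39.2
  Lab reports 49 × 0.05 = 2.45
  Assignments 43 × 0.09 = 3.87
  Written exam 25 × 0.05 = 1.25
Sum = 62.47
62.47 is ≥ 61 and < 71 → D

D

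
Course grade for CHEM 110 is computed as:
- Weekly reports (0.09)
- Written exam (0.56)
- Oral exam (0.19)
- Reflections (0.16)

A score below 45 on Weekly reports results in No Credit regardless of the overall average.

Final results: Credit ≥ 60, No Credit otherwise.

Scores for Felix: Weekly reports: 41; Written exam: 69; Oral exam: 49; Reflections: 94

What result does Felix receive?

No Credit

Weekly reports score 41 < 45: minimum not met.
Weighted total:
  Weekly reports 41 × 0.09 = 3.69
  Written exam 69 × 0.56 = 38.64
  Oral exam 49 × 0.19 = 9.31
  Reflections 94 × 0.16 = 15.04
Sum = 66.68
Because the Weekly reports minimum was not met, the result is No Credit.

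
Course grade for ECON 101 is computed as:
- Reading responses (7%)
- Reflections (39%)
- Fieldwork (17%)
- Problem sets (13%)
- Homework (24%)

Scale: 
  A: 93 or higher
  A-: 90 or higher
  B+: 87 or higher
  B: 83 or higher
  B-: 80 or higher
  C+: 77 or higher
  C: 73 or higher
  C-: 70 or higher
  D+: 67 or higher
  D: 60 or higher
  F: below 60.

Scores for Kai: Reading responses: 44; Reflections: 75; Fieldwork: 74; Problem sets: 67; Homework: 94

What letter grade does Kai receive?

Weighted total:
  Reading responses 44 × 0.07 = 3.08
  Reflections 75 × 0.39 = 29.25
  Fieldwork 74 × 0.17 = 12.58
  Problem sets 67 × 0.13 = 8.71
  Homework 94 × 0.24 = 22.56
Sum = 76.18
76.18 is ≥ 73 and < 77 → C

C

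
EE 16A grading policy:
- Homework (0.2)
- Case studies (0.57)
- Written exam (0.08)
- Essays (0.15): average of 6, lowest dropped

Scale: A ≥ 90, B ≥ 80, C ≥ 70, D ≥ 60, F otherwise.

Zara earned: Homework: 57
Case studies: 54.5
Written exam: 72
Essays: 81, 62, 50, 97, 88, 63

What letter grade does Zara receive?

Essays: drop 50 → average of remaining 5 = 391/5 = 78.2
Weighted total:
  Homework 57 × 0.2 = 11.4
  Case studies 54.5 × 0.57 = 31.065
  Written exam 72 × 0.08 = 5.76
  Essays 78.2 × 0.15 = 11.73
Sum = 59.955
59.955 < 60 → F

F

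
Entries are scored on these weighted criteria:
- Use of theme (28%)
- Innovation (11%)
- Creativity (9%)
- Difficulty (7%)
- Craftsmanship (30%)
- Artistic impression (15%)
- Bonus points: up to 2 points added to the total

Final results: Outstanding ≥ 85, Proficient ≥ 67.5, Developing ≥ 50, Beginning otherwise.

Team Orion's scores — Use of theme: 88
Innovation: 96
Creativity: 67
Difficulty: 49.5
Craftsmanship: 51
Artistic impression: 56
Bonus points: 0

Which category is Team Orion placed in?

Weighted total:
  Use of theme 88 × 0.28 = 24.64
  Innovation 96 × 0.11 = 10.56
  Creativity 67 × 0.09 = 6.03
  Difficulty 49.5 × 0.07 = 3.465
  Craftsmanship 51 × 0.3 = 15.3
  Artistic impression 56 × 0.15 = 8.4
Sum = 68.395
Bonus points: 68.395 + 0 = 68.395
68.395 is ≥ 67.5 and < 85 → Proficient

Proficient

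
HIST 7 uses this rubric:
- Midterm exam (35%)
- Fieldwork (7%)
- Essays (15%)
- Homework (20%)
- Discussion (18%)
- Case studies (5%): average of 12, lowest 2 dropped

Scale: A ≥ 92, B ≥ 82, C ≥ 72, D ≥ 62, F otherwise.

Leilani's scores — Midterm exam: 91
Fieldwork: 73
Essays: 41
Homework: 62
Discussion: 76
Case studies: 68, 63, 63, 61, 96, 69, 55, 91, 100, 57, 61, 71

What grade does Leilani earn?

C

Case studies: drop 55, 57 → average of remaining 10 = 743/10 = 74.3
Weighted total:
  Midterm exam 91 × 0.35 = 31.85
  Fieldwork 73 × 0.07 = 5.11
  Essays 41 × 0.15 = 6.15
  Homework 62 × 0.2 = 12.4
  Discussion 76 × 0.18 = 13.68
  Case studies 74.3 × 0.05 = 3.715
Sum = 72.905
72.905 is ≥ 72 and < 82 → C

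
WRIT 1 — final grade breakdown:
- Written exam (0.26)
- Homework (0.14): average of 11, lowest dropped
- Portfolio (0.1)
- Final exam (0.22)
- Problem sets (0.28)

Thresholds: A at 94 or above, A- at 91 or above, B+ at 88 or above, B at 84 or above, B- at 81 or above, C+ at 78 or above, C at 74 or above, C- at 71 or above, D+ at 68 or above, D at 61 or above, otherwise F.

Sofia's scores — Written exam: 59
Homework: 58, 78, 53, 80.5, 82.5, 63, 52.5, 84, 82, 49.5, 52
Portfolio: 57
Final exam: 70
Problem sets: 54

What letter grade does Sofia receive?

D

Homework: drop 49.5 → average of remaining 10 = 685.5/10 = 68.55
Weighted total:
  Written exam 59 × 0.26 = 15.34
  Homework 68.55 × 0.14 = 9.597
  Portfolio 57 × 0.1 = 5.7
  Final exam 70 × 0.22 = 15.4
  Problem sets 54 × 0.28 = 15.12
Sum = 61.157
61.157 is ≥ 61 and < 68 → D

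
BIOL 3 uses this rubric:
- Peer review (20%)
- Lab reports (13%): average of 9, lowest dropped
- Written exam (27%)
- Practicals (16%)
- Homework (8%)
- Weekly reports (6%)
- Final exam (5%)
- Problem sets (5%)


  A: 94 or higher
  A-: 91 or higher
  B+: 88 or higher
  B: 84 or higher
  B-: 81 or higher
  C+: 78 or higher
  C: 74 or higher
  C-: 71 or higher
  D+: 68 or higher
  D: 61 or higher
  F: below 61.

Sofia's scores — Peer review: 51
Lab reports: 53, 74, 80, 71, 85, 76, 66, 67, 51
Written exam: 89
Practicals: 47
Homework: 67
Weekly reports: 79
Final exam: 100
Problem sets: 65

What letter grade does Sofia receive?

Lab reports: drop 51 → average of remaining 8 = 572/8 = 71.5
Weighted total:
  Peer review 51 × 0.2 = 10.2
  Lab reports 71.5 × 0.13 = 9.295
  Written exam 89 × 0.27 = 24.03
  Practicals 47 × 0.16 = 7.52
  Homework 67 × 0.08 = 5.36
  Weekly reports 79 × 0.06 = 4.74
  Final exam 100 × 0.05 = 5
  Problem sets 65 × 0.05 = 3.25
Sum = 69.395
69.395 is ≥ 68 and < 71 → D+

D+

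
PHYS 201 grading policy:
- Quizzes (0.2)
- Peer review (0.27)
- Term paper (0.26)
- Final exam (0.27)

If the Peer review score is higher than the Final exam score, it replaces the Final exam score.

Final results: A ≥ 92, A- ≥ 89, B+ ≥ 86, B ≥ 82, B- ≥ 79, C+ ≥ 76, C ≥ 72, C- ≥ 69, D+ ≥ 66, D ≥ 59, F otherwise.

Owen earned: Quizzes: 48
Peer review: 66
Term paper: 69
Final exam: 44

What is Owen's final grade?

D

Peer review (66) > Final exam (44), so Final exam counts as 66.
Weighted total:
  Quizzes 48 × 0.2 = 9.6
  Peer review 66 × 0.27 = 17.82
  Term paper 69 × 0.26 = 17.94
  Final exam 66 × 0.27 = 17.82
Sum = 63.18
63.18 is ≥ 59 and < 66 → D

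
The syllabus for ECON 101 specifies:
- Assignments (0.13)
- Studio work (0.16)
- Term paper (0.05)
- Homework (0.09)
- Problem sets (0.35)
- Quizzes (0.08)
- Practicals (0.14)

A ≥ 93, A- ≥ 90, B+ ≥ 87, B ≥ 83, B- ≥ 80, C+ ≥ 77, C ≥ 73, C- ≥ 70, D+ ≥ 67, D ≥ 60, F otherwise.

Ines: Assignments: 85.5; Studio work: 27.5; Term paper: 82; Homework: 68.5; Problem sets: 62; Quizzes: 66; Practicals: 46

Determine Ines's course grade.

F

Weighted total:
  Assignments 85.5 × 0.13 = 11.115
  Studio work 27.5 × 0.16 = 4.4
  Term paper 82 × 0.05 = 4.1
  Homework 68.5 × 0.09 = 6.165
  Problem sets 62 × 0.35 = 21.7
  Quizzes 66 × 0.08 = 5.28
  Practicals 46 × 0.14 = 6.44
Sum = 59.2
59.2 < 60 → F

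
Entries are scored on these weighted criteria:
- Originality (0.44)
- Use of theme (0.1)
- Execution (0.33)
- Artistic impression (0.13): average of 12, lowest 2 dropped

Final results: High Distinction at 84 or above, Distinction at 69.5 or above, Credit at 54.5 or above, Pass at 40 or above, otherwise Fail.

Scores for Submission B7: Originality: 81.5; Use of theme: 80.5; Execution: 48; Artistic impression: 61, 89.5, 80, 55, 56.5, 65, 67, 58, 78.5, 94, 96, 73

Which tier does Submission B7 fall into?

Artistic impression: drop 55, 56.5 → average of remaining 10 = 762/10 = 76.2
Weighted total:
  Originality 81.5 × 0.44 = 35.86
  Use of theme 80.5 × 0.1 = 8.05
  Execution 48 × 0.33 = 15.84
  Artistic impression 76.2 × 0.13 = 9.906
Sum = 69.656
69.656 is ≥ 69.5 and < 84 → Distinction

Distinction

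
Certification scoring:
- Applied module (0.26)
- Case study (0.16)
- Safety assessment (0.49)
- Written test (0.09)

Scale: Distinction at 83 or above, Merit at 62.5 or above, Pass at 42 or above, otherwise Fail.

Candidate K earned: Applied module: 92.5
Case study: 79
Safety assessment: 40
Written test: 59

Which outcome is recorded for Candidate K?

Weighted total:
  Applied module 92.5 × 0.26 = 24.05
  Case study 79 × 0.16 = 12.64
  Safety assessment 40 × 0.49 = 19.6
  Written test 59 × 0.09 = 5.31
Sum = 61.6
61.6 is ≥ 42 and < 62.5 → Pass

Pass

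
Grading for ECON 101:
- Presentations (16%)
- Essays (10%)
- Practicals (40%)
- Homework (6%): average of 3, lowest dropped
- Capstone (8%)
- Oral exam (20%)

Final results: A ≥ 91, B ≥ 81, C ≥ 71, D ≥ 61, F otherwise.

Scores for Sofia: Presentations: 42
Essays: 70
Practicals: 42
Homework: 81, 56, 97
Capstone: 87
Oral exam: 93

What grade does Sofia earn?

Homework: drop 56 → average of remaining 2 = 178/2 = 89
Weighted total:
  Presentations 42 × 0.16 = 6.72
  Essays 70 × 0.1 = 7
  Practicals 42 × 0.4 = 16.8
  Homework 89 × 0.06 = 5.34
  Capstone 87 × 0.08 = 6.96
  Oral exam 93 × 0.2 = 18.6
Sum = 61.42
61.42 is ≥ 61 and < 71 → D

D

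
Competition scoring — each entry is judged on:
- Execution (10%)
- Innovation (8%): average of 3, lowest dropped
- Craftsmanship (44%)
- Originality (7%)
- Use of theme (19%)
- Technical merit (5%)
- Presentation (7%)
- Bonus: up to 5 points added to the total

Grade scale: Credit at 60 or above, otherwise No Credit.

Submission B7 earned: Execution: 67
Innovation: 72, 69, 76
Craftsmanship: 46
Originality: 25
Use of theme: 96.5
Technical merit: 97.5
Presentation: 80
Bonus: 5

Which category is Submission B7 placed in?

Innovation: drop 69 → average of remaining 2 = 148/2 = 74
Weighted total:
  Execution 67 × 0.1 = 6.7
  Innovation 74 × 0.08 = 5.92
  Craftsmanship 46 × 0.44 = 20.24
  Originality 25 × 0.07 = 1.75
  Use of theme 96.5 × 0.19 = 18.335
  Technical merit 97.5 × 0.05 = 4.875
  Presentation 80 × 0.07 = 5.6
Sum = 63.42
Bonus: 63.42 + 5 = 68.42
68.42 ≥ 60 → Credit

Credit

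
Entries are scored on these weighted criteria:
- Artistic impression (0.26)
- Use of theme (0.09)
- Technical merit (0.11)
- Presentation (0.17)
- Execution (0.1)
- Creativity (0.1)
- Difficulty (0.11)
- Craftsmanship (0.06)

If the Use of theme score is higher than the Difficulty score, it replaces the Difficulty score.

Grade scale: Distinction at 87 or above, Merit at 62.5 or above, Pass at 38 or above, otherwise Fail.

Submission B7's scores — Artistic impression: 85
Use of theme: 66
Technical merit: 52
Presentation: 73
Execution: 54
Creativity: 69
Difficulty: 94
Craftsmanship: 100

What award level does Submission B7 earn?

Use of theme (66) ≤ Difficulty (94), so Difficulty stays at 94.
Weighted total:
  Artistic impression 85 × 0.26 = 22.1
  Use of theme 66 × 0.09 = 5.94
  Technical merit 52 × 0.11 = 5.72
  Presentation 73 × 0.17 = 12.41
  Execution 54 × 0.1 = 5.4
  Creativity 69 × 0.1 = 6.9
  Difficulty 94 × 0.11 = 10.34
  Craftsmanship 100 × 0.06 = 6
Sum = 74.81
74.81 is ≥ 62.5 and < 87 → Merit

Merit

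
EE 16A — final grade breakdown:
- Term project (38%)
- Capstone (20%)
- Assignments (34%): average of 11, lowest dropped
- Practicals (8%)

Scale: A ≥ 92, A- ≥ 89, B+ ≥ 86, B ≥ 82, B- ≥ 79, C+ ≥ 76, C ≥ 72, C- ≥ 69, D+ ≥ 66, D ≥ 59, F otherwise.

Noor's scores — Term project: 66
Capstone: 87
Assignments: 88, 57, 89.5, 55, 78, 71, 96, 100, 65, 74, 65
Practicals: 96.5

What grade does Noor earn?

C+

Assignments: drop 55 → average of remaining 10 = 783.5/10 = 78.35
Weighted total:
  Term project 66 × 0.38 = 25.08
  Capstone 87 × 0.2 = 17.4
  Assignments 78.35 × 0.34 = 26.639
  Practicals 96.5 × 0.08 = 7.72
Sum = 76.839
76.839 is ≥ 76 and < 79 → C+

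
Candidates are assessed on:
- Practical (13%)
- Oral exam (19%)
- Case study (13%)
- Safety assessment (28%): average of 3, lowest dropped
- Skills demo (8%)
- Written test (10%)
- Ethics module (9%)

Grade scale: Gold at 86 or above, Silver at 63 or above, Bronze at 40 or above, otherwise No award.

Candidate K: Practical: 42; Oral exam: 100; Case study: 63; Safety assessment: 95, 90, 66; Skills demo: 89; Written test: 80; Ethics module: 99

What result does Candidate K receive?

Silver

Safety assessment: drop 66 → average of remaining 2 = 185/2 = 92.5
Weighted total:
  Practical 42 × 0.13 = 5.46
  Oral exam 100 × 0.19 = 19
  Case study 63 × 0.13 = 8.19
  Safety assessment 92.5 × 0.28 = 25.9
  Skills demo 89 × 0.08 = 7.12
  Written test 80 × 0.1 = 8
  Ethics module 99 × 0.09 = 8.91
Sum = 82.58
82.58 is ≥ 63 and < 86 → Silver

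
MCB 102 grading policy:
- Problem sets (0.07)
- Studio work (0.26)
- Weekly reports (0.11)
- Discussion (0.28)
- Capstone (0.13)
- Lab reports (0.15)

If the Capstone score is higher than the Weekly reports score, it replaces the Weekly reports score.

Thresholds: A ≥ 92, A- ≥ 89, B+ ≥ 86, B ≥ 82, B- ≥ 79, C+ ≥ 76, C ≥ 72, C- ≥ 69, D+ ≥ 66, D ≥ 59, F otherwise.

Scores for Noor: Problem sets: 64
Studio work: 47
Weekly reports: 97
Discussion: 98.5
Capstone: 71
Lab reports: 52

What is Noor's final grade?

C-

Capstone (71) ≤ Weekly reports (97), so Weekly reports stays at 97.
Weighted total:
  Problem sets 64 × 0.07 = 4.48
  Studio work 47 × 0.26 = 12.22
  Weekly reports 97 × 0.11 = 10.67
  Discussion 98.5 × 0.28 = 27.58
  Capstone 71 × 0.13 = 9.23
  Lab reports 52 × 0.15 = 7.8
Sum = 71.98
71.98 is ≥ 69 and < 72 → C-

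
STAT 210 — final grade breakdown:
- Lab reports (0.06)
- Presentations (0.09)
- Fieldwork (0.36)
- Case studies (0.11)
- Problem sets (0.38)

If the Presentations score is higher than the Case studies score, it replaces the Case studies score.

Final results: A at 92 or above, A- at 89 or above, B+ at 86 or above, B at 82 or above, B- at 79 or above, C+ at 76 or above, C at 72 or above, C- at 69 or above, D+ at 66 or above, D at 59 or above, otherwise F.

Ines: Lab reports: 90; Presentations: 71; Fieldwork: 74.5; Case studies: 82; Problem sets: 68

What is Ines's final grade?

C

Presentations (71) ≤ Case studies (82), so Case studies stays at 82.
Weighted total:
  Lab reports 90 × 0.06 = 5.4
  Presentations 71 × 0.09 = 6.39
  Fieldwork 74.5 × 0.36 = 26.82
  Case studies 82 × 0.11 = 9.02
  Problem sets 68 × 0.38 = 25.84
Sum = 73.47
73.47 is ≥ 72 and < 76 → C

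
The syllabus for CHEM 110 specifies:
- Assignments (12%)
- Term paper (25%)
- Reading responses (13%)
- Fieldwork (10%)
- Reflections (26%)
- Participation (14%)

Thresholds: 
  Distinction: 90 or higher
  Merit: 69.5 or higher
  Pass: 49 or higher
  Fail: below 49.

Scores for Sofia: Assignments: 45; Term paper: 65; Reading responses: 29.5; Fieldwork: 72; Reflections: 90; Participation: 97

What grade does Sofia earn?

Weighted total:
  Assignments 45 × 0.12 = 5.4
  Term paper 65 × 0.25 = 16.25
  Reading responses 29.5 × 0.13 = 3.835
  Fieldwork 72 × 0.1 = 7.2
  Reflections 90 × 0.26 = 23.4
  Participation 97 × 0.14 = 13.58
Sum = 69.665
69.665 is ≥ 69.5 and < 90 → Merit

Merit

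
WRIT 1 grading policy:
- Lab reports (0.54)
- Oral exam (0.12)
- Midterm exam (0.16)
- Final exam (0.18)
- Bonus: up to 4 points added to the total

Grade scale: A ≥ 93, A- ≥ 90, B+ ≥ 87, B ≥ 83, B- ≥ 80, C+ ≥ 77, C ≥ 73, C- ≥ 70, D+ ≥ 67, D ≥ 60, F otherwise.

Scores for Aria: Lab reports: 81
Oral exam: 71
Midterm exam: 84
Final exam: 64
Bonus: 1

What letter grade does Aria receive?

Weighted total:
  Lab reports 81 × 0.54 = 43.74
  Oral exam 71 × 0.12 = 8.52
  Midterm exam 84 × 0.16 = 13.44
  Final exam 64 × 0.18 = 11.52
Sum = 77.22
Bonus: 77.22 + 1 = 78.22
78.22 is ≥ 77 and < 80 → C+

C+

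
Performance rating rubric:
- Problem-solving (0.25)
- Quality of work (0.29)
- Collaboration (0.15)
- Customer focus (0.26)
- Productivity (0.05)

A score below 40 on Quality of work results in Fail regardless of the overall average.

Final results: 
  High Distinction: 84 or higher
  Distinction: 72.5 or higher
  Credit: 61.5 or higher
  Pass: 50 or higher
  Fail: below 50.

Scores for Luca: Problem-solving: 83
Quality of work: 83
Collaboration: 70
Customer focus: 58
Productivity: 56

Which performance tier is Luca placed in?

Distinction

Quality of work score 83 ≥ 40: minimum met.
Weighted total:
  Problem-solving 83 × 0.25 = 20.75
  Quality of work 83 × 0.29 = 24.07
  Collaboration 70 × 0.15 = 10.5
  Customer focus 58 × 0.26 = 15.08
  Productivity 56 × 0.05 = 2.8
Sum = 73.2
73.2 is ≥ 72.5 and < 84 → Distinction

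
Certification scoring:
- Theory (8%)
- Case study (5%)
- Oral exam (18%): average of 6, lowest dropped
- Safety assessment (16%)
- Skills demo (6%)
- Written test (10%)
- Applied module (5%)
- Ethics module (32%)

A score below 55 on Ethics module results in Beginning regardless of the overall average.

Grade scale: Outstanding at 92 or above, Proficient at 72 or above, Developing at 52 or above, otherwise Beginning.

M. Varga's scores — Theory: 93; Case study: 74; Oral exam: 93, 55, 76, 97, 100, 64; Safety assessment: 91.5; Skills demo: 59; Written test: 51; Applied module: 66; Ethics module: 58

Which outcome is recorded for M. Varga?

Oral exam: drop 55 → average of remaining 5 = 430/5 = 86
Ethics module score 58 ≥ 55: minimum met.
Weighted total:
  Theory 93 × 0.08 = 7.44
  Case study 74 × 0.05 = 3.7
  Oral exam 86 × 0.18 = 15.48
  Safety assessment 91.5 × 0.16 = 14.64
  Skills demo 59 × 0.06 = 3.54
  Written test 51 × 0.1 = 5.1
  Applied module 66 × 0.05 = 3.3
  Ethics module 58 × 0.32 = 18.56
Sum = 71.76
71.76 is ≥ 52 and < 72 → Developing

Developing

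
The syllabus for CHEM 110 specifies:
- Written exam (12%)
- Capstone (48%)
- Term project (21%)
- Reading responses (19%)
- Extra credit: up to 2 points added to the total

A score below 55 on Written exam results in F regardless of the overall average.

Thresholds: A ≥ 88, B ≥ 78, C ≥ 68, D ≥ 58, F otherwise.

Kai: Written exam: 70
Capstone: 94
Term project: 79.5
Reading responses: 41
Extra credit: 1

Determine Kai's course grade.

B

Written exam score 70 ≥ 55: minimum met.
Weighted total:
  Written exam 70 × 0.12 = 8.4
  Capstone 94 × 0.48 = 45.12
  Term project 79.5 × 0.21 = 16.695
  Reading responses 41 × 0.19 = 7.79
Sum = 78.005
Extra credit: 78.005 + 1 = 79.005
79.005 is ≥ 78 and < 88 → B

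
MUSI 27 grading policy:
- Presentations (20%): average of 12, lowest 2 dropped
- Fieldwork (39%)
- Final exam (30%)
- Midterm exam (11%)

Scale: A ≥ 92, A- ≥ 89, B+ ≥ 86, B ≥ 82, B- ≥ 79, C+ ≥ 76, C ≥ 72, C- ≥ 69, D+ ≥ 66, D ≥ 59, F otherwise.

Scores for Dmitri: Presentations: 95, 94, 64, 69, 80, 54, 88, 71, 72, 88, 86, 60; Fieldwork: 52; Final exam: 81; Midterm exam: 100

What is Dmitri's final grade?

C-

Presentations: drop 54, 60 → average of remaining 10 = 807/10 = 80.7
Weighted total:
  Presentations 80.7 × 0.2 = 16.14
  Fieldwork 52 × 0.39 = 20.28
  Final exam 81 × 0.3 = 24.3
  Midterm exam 100 × 0.11 = 11
Sum = 71.72
71.72 is ≥ 69 and < 72 → C-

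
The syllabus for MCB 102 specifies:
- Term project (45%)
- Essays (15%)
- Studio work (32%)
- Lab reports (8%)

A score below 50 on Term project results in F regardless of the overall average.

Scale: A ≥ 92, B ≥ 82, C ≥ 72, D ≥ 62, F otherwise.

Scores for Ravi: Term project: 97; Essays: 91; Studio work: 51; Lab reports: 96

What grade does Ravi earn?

C

Term project score 97 ≥ 50: minimum met.
Weighted total:
  Term project 97 × 0.45 = 43.65
  Essays 91 × 0.15 = 13.65
  Studio work 51 × 0.32 = 16.32
  Lab reports 96 × 0.08 = 7.68
Sum = 81.3
81.3 is ≥ 72 and < 82 → C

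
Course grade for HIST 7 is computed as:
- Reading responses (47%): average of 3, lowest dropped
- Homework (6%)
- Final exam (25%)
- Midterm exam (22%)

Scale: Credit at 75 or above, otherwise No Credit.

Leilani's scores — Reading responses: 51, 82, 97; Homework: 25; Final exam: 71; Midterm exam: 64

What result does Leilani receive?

Reading responses: drop 51 → average of remaining 2 = 179/2 = 89.5
Weighted total:
  Reading responses 89.5 × 0.47 = 42.065
  Homework 25 × 0.06 = 1.5
  Final exam 71 × 0.25 = 17.75
  Midterm exam 64 × 0.22 = 14.08
Sum = 75.395
75.395 ≥ 75 → Credit

Credit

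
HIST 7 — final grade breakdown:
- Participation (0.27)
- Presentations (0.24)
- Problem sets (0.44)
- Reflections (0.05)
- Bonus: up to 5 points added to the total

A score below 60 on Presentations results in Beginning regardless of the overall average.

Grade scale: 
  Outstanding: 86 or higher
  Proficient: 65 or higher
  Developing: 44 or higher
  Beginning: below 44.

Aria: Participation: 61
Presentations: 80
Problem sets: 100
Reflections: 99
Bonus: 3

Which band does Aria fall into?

Outstanding

Presentations score 80 ≥ 60: minimum met.
Weighted total:
  Participation 61 × 0.27 = 16.47
  Presentations 80 × 0.24 = 19.2
  Problem sets 100 × 0.44 = 44
  Reflections 99 × 0.05 = 4.95
Sum = 84.62
Bonus: 84.62 + 3 = 87.62
87.62 ≥ 86 → Outstanding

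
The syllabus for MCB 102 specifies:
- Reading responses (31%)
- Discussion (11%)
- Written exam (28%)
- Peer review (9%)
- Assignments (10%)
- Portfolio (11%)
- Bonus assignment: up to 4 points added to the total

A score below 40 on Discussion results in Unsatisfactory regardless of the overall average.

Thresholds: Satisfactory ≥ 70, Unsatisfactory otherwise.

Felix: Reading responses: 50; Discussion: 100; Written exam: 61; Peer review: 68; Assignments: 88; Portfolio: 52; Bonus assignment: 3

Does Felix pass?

Discussion score 100 ≥ 40: minimum met.
Weighted total:
  Reading responses 50 × 0.31 = 15.5
  Discussion 100 × 0.11 = 11
  Written exam 61 × 0.28 = 17.08
  Peer review 68 × 0.09 = 6.12
  Assignments 88 × 0.1 = 8.8
  Portfolio 52 × 0.11 = 5.72
Sum = 64.22
Bonus assignment: 64.22 + 3 = 67.22
67.22 < 70 → Unsatisfactory

Unsatisfactory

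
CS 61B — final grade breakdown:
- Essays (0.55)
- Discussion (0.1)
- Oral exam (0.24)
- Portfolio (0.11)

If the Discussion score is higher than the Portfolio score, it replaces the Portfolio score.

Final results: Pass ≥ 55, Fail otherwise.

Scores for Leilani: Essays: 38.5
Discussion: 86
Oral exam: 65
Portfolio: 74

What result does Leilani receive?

Discussion (86) > Portfolio (74), so Portfolio counts as 86.
Weighted total:
  Essays 38.5 × 0.55 = 21.175
  Discussion 86 × 0.1 = 8.6
  Oral exam 65 × 0.24 = 15.6
  Portfolio 86 × 0.11 = 9.46
Sum = 54.835
54.835 < 55 → Fail

Fail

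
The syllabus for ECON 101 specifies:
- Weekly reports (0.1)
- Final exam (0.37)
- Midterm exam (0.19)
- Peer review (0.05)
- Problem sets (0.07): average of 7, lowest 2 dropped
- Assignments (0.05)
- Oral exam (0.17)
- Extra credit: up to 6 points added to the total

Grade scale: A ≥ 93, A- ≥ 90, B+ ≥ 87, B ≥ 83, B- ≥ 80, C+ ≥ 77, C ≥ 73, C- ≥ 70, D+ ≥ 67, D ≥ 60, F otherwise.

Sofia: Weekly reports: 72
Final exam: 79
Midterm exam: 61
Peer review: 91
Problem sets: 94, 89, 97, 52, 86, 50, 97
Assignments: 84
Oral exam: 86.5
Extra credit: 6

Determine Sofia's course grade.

B

Problem sets: drop 50, 52 → average of remaining 5 = 463/5 = 92.6
Weighted total:
  Weekly reports 72 × 0.1 = 7.2
  Final exam 79 × 0.37 = 29.23
  Midterm exam 61 × 0.19 = 11.59
  Peer review 91 × 0.05 = 4.55
  Problem sets 92.6 × 0.07 = 6.482
  Assignments 84 × 0.05 = 4.2
  Oral exam 86.5 × 0.17 = 14.705
Sum = 77.957
Extra credit: 77.957 + 6 = 83.957
83.957 is ≥ 83 and < 87 → B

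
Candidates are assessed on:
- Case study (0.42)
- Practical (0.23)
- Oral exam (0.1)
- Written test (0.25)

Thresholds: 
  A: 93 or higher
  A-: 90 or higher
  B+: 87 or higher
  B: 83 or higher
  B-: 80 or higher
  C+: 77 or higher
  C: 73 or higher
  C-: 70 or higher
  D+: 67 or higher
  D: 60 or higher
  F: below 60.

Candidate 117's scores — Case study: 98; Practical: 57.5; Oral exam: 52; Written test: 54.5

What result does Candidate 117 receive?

Weighted total:
  Case study 98 × 0.42 = 41.16
  Practical 57.5 × 0.23 = 13.225
  Oral exam 52 × 0.1 = 5.2
  Written test 54.5 × 0.25 = 13.625
Sum = 73.21
73.21 is ≥ 73 and < 77 → C

C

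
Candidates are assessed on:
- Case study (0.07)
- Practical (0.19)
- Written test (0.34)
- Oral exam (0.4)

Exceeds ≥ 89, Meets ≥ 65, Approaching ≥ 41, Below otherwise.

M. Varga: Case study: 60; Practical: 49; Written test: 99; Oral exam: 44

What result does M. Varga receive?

Approaching

Weighted total:
  Case study 60 × 0.07 = 4.2
  Practical 49 × 0.19 = 9.31
  Written test 99 × 0.34 = 33.66
  Oral exam 44 × 0.4 = 17.6
Sum = 64.77
64.77 is ≥ 41 and < 65 → Approaching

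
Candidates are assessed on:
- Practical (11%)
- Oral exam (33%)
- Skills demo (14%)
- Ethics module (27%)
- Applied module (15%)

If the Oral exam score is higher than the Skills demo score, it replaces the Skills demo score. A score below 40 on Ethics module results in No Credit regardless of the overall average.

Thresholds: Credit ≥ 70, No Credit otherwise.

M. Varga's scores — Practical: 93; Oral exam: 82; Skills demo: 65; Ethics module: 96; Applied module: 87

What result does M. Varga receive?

Oral exam (82) > Skills demo (65), so Skills demo counts as 82.
Ethics module score 96 ≥ 40: minimum met.
Weighted total:
  Practical 93 × 0.11 = 10.23
  Oral exam 82 × 0.33 = 27.06
  Skills demo 82 × 0.14 = 11.48
  Ethics module 96 × 0.27 = 25.92
  Applied module 87 × 0.15 = 13.05
Sum = 87.74
87.74 ≥ 70 → Credit

Credit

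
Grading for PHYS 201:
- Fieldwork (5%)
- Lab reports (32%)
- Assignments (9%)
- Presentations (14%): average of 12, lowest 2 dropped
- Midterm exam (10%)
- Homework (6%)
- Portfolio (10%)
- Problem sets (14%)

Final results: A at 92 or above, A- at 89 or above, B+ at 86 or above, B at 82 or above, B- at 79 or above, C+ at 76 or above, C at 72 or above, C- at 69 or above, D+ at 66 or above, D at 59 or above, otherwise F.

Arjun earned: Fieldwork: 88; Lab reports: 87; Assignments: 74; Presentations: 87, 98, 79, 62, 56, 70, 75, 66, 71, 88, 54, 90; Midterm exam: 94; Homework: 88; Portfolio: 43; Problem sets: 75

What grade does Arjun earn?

Presentations: drop 54, 56 → average of remaining 10 = 786/10 = 78.6
Weighted total:
  Fieldwork 88 × 0.05 = 4.4
  Lab reports 87 × 0.32 = 27.84
  Assignments 74 × 0.09 = 6.66
  Presentations 78.6 × 0.14 = 11.004
  Midterm exam 94 × 0.1 = 9.4
  Homework 88 × 0.06 = 5.28
  Portfolio 43 × 0.1 = 4.3
  Problem sets 75 × 0.14 = 10.5
Sum = 79.384
79.384 is ≥ 79 and < 82 → B-

B-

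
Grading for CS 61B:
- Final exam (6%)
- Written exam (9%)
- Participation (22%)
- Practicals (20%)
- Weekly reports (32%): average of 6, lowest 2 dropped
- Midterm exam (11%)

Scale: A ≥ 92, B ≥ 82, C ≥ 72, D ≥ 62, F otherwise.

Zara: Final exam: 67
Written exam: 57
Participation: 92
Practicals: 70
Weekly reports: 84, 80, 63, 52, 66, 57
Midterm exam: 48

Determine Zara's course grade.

Weekly reports: drop 52, 57 → average of remaining 4 = 293/4 = 73.25
Weighted total:
  Final exam 67 × 0.06 = 4.02
  Written exam 57 × 0.09 = 5.13
  Participation 92 × 0.22 = 20.24
  Practicals 70 × 0.2 = 14
  Weekly reports 73.25 × 0.32 = 23.44
  Midterm exam 48 × 0.11 = 5.28
Sum = 72.11
72.11 is ≥ 72 and < 82 → C

C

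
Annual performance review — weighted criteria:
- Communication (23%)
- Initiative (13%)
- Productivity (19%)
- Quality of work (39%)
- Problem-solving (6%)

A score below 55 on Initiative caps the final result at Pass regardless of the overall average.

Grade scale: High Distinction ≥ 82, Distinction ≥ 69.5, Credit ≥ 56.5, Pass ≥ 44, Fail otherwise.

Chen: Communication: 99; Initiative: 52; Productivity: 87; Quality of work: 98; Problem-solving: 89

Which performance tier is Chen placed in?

Pass

Initiative score 52 < 55: minimum not met.
Weighted total:
  Communication 99 × 0.23 = 22.77
  Initiative 52 × 0.13 = 6.76
  Productivity 87 × 0.19 = 16.53
  Quality of work 98 × 0.39 = 38.22
  Problem-solving 89 × 0.06 = 5.34
Sum = 89.62
89.62 would be High Distinction; cap at Pass applies → Pass.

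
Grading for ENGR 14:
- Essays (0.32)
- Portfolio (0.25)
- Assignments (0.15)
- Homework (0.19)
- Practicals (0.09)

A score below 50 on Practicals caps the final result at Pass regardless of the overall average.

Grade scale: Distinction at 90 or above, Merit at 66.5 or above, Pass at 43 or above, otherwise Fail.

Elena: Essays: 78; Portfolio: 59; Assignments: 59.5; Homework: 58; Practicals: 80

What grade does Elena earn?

Merit

Practicals score 80 ≥ 50: minimum met.
Weighted total:
  Essays 78 × 0.32 = 24.96
  Portfolio 59 × 0.25 = 14.75
  Assignments 59.5 × 0.15 = 8.925
  Homework 58 × 0.19 = 11.02
  Practicals 80 × 0.09 = 7.2
Sum = 66.855
66.855 is ≥ 66.5 and < 90 → Merit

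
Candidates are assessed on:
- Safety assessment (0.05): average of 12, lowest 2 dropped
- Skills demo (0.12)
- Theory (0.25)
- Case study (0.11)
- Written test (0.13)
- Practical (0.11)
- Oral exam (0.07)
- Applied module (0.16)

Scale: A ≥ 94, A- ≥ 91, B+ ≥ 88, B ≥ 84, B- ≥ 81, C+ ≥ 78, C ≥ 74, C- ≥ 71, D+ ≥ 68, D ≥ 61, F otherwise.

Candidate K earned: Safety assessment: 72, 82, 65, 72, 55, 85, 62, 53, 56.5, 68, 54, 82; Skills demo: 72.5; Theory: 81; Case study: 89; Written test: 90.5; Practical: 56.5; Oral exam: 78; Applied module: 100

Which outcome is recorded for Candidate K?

Safety assessment: drop 53, 54 → average of remaining 10 = 699.5/10 = 69.95
Weighted total:
  Safety assessment 69.95 × 0.05 = 3.4975
  Skills demo 72.5 × 0.12 = 8.7
  Theory 81 × 0.25 = 20.25
  Case study 89 × 0.11 = 9.79
  Written test 90.5 × 0.13 = 11.765
  Practical 56.5 × 0.11 = 6.215
  Oral exam 78 × 0.07 = 5.46
  Applied module 100 × 0.16 = 16
Sum = 81.6775
81.6775 is ≥ 81 and < 84 → B-

B-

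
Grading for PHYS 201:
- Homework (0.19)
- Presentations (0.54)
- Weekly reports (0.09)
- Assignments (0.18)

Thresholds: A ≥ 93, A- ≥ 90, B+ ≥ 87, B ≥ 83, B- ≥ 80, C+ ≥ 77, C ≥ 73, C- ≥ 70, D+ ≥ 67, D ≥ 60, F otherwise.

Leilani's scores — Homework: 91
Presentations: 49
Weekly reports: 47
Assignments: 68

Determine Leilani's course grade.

Weighted total:
  Homework 91 × 0.19 = 17.29
  Presentations 49 × 0.54 = 26.46
  Weekly reports 47 × 0.09 = 4.23
  Assignments 68 × 0.18 = 12.24
Sum = 60.22
60.22 is ≥ 60 and < 67 → D

D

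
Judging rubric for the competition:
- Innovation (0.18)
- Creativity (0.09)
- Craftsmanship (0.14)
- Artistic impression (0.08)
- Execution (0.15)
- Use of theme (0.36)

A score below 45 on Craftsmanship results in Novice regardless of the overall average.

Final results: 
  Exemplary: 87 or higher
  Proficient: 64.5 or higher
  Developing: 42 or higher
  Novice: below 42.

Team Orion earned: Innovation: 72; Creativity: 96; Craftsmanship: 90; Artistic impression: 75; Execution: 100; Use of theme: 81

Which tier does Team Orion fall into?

Craftsmanship score 90 ≥ 45: minimum met.
Weighted total:
  Innovation 72 × 0.18 = 12.96
  Creativity 96 × 0.09 = 8.64
  Craftsmanship 90 × 0.14 = 12.6
  Artistic impression 75 × 0.08 = 6
  Execution 100 × 0.15 = 15
  Use of theme 81 × 0.36 = 29.16
Sum = 84.36
84.36 is ≥ 64.5 and < 87 → Proficient

Proficient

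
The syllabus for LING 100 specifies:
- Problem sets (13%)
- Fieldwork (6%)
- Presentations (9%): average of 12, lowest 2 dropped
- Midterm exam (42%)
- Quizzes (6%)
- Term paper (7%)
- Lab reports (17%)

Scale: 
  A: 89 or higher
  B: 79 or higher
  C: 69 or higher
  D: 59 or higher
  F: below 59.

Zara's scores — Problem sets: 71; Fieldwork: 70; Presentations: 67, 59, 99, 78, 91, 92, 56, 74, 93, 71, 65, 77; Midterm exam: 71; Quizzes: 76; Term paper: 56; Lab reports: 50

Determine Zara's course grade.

D

Presentations: drop 56, 59 → average of remaining 10 = 807/10 = 80.7
Weighted total:
  Problem sets 71 × 0.13 = 9.23
  Fieldwork 70 × 0.06 = 4.2
  Presentations 80.7 × 0.09 = 7.263
  Midterm exam 71 × 0.42 = 29.82
  Quizzes 76 × 0.06 = 4.56
  Term paper 56 × 0.07 = 3.92
  Lab reports 50 × 0.17 = 8.5
Sum = 67.493
67.493 is ≥ 59 and < 69 → D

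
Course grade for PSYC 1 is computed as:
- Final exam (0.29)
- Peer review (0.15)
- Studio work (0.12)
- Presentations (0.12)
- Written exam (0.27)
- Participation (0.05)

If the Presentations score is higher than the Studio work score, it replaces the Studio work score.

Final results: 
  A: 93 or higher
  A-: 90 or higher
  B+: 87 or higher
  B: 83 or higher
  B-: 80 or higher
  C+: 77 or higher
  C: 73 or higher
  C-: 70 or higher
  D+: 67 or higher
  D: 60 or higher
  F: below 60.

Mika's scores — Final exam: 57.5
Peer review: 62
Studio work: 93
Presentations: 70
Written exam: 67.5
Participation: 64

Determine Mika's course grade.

Presentations (70) ≤ Studio work (93), so Studio work stays at 93.
Weighted total:
  Final exam 57.5 × 0.29 = 16.675
  Peer review 62 × 0.15 = 9.3
  Studio work 93 × 0.12 = 11.16
  Presentations 70 × 0.12 = 8.4
  Written exam 67.5 × 0.27 = 18.225
  Participation 64 × 0.05 = 3.2
Sum = 66.96
66.96 is ≥ 60 and < 67 → D

D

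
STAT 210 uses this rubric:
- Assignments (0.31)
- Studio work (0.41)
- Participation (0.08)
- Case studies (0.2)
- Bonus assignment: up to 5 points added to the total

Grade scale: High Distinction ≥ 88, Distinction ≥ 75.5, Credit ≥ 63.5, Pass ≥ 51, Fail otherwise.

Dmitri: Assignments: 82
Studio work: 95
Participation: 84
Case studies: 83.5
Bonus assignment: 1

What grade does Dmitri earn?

Weighted total:
  Assignments 82 × 0.31 = 25.42
  Studio work 95 × 0.41 = 38.95
  Participation 84 × 0.08 = 6.72
  Case studies 83.5 × 0.2 = 16.7
Sum = 87.79
Bonus assignment: 87.79 + 1 = 88.79
88.79 ≥ 88 → High Distinction

High Distinction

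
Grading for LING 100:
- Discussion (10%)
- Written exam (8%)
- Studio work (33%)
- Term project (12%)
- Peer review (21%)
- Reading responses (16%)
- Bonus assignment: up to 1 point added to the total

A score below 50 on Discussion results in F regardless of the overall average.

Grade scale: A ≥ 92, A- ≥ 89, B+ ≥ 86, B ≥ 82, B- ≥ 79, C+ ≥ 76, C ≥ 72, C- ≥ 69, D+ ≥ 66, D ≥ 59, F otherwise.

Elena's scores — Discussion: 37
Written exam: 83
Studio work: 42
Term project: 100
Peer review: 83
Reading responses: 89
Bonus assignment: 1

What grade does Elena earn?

F

Discussion score 37 < 50: minimum not met.
Weighted total:
  Discussion 37 × 0.1 = 3.7
  Written exam 83 × 0.08 = 6.64
  Studio work 42 × 0.33 = 13.86
  Term project 100 × 0.12 = 12
  Peer review 83 × 0.21 = 17.43
  Reading responses 89 × 0.16 = 14.24
Sum = 67.87
Bonus assignment: 67.87 + 1 = 68.87
Because the Discussion minimum was not met, the result is F.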